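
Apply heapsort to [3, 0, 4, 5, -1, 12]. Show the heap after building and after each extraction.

Build heap: [12, 5, 4, 0, -1, 3]
Extract 12: [5, 3, 4, 0, -1, 12]
Extract 5: [4, 3, -1, 0, 5, 12]
Extract 4: [3, 0, -1, 4, 5, 12]
Extract 3: [0, -1, 3, 4, 5, 12]
Extract 0: [-1, 0, 3, 4, 5, 12]


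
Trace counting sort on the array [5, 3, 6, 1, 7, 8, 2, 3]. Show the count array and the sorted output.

Count array: [0, 1, 1, 2, 0, 1, 1, 1, 1]
(count[i] = number of elements equal to i)
Cumulative count: [0, 1, 2, 4, 4, 5, 6, 7, 8]
Sorted: [1, 2, 3, 3, 5, 6, 7, 8]


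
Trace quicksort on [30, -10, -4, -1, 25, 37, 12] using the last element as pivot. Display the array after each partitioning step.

Partition 1: pivot=12 at index 3 -> [-10, -4, -1, 12, 25, 37, 30]
Partition 2: pivot=-1 at index 2 -> [-10, -4, -1, 12, 25, 37, 30]
Partition 3: pivot=-4 at index 1 -> [-10, -4, -1, 12, 25, 37, 30]
Partition 4: pivot=30 at index 5 -> [-10, -4, -1, 12, 25, 30, 37]


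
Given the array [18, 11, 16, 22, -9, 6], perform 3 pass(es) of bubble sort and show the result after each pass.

After pass 1: [11, 16, 18, -9, 6, 22] (4 swaps)
After pass 2: [11, 16, -9, 6, 18, 22] (2 swaps)
After pass 3: [11, -9, 6, 16, 18, 22] (2 swaps)
Total swaps: 8


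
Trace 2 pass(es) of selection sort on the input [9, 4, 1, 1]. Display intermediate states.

Pass 1: Select minimum 1 at index 2, swap -> [1, 4, 9, 1]
Pass 2: Select minimum 1 at index 3, swap -> [1, 1, 9, 4]


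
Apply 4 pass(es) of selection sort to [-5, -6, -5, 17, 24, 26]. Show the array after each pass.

Pass 1: Select minimum -6 at index 1, swap -> [-6, -5, -5, 17, 24, 26]
Pass 2: Select minimum -5 at index 1, swap -> [-6, -5, -5, 17, 24, 26]
Pass 3: Select minimum -5 at index 2, swap -> [-6, -5, -5, 17, 24, 26]
Pass 4: Select minimum 17 at index 3, swap -> [-6, -5, -5, 17, 24, 26]


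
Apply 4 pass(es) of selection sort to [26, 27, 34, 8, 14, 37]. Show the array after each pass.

Pass 1: Select minimum 8 at index 3, swap -> [8, 27, 34, 26, 14, 37]
Pass 2: Select minimum 14 at index 4, swap -> [8, 14, 34, 26, 27, 37]
Pass 3: Select minimum 26 at index 3, swap -> [8, 14, 26, 34, 27, 37]
Pass 4: Select minimum 27 at index 4, swap -> [8, 14, 26, 27, 34, 37]


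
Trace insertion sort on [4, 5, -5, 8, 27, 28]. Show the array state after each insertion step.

First element 4 is already 'sorted'
Insert 5: shifted 0 elements -> [4, 5, -5, 8, 27, 28]
Insert -5: shifted 2 elements -> [-5, 4, 5, 8, 27, 28]
Insert 8: shifted 0 elements -> [-5, 4, 5, 8, 27, 28]
Insert 27: shifted 0 elements -> [-5, 4, 5, 8, 27, 28]
Insert 28: shifted 0 elements -> [-5, 4, 5, 8, 27, 28]


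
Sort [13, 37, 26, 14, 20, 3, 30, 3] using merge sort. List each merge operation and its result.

Divide and conquer:
  Merge [13] + [37] -> [13, 37]
  Merge [26] + [14] -> [14, 26]
  Merge [13, 37] + [14, 26] -> [13, 14, 26, 37]
  Merge [20] + [3] -> [3, 20]
  Merge [30] + [3] -> [3, 30]
  Merge [3, 20] + [3, 30] -> [3, 3, 20, 30]
  Merge [13, 14, 26, 37] + [3, 3, 20, 30] -> [3, 3, 13, 14, 20, 26, 30, 37]


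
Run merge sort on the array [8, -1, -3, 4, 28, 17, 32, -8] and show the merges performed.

Divide and conquer:
  Merge [8] + [-1] -> [-1, 8]
  Merge [-3] + [4] -> [-3, 4]
  Merge [-1, 8] + [-3, 4] -> [-3, -1, 4, 8]
  Merge [28] + [17] -> [17, 28]
  Merge [32] + [-8] -> [-8, 32]
  Merge [17, 28] + [-8, 32] -> [-8, 17, 28, 32]
  Merge [-3, -1, 4, 8] + [-8, 17, 28, 32] -> [-8, -3, -1, 4, 8, 17, 28, 32]


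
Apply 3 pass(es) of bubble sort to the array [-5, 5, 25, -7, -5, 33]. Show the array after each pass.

After pass 1: [-5, 5, -7, -5, 25, 33] (2 swaps)
After pass 2: [-5, -7, -5, 5, 25, 33] (2 swaps)
After pass 3: [-7, -5, -5, 5, 25, 33] (1 swaps)
Total swaps: 5


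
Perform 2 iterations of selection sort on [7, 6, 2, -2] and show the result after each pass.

Pass 1: Select minimum -2 at index 3, swap -> [-2, 6, 2, 7]
Pass 2: Select minimum 2 at index 2, swap -> [-2, 2, 6, 7]


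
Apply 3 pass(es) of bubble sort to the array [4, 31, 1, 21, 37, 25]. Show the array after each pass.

After pass 1: [4, 1, 21, 31, 25, 37] (3 swaps)
After pass 2: [1, 4, 21, 25, 31, 37] (2 swaps)
After pass 3: [1, 4, 21, 25, 31, 37] (0 swaps)
Total swaps: 5


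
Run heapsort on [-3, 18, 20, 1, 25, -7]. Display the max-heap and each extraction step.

Build heap: [25, 18, 20, 1, -3, -7]
Extract 25: [20, 18, -7, 1, -3, 25]
Extract 20: [18, 1, -7, -3, 20, 25]
Extract 18: [1, -3, -7, 18, 20, 25]
Extract 1: [-3, -7, 1, 18, 20, 25]
Extract -3: [-7, -3, 1, 18, 20, 25]


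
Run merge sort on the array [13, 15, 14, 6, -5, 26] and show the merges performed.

Divide and conquer:
  Merge [15] + [14] -> [14, 15]
  Merge [13] + [14, 15] -> [13, 14, 15]
  Merge [-5] + [26] -> [-5, 26]
  Merge [6] + [-5, 26] -> [-5, 6, 26]
  Merge [13, 14, 15] + [-5, 6, 26] -> [-5, 6, 13, 14, 15, 26]


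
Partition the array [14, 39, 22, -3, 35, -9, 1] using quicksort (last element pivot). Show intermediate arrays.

Partition 1: pivot=1 at index 2 -> [-3, -9, 1, 14, 35, 39, 22]
Partition 2: pivot=-9 at index 0 -> [-9, -3, 1, 14, 35, 39, 22]
Partition 3: pivot=22 at index 4 -> [-9, -3, 1, 14, 22, 39, 35]
Partition 4: pivot=35 at index 5 -> [-9, -3, 1, 14, 22, 35, 39]


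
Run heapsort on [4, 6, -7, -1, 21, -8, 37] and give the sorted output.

Build heap: [37, 21, 4, -1, 6, -8, -7]
Extract 37: [21, 6, 4, -1, -7, -8, 37]
Extract 21: [6, -1, 4, -8, -7, 21, 37]
Extract 6: [4, -1, -7, -8, 6, 21, 37]
Extract 4: [-1, -8, -7, 4, 6, 21, 37]
Extract -1: [-7, -8, -1, 4, 6, 21, 37]
Extract -7: [-8, -7, -1, 4, 6, 21, 37]


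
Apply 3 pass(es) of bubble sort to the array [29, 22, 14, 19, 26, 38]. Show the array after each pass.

After pass 1: [22, 14, 19, 26, 29, 38] (4 swaps)
After pass 2: [14, 19, 22, 26, 29, 38] (2 swaps)
After pass 3: [14, 19, 22, 26, 29, 38] (0 swaps)
Total swaps: 6


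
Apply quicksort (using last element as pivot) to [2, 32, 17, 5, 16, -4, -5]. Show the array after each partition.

Partition 1: pivot=-5 at index 0 -> [-5, 32, 17, 5, 16, -4, 2]
Partition 2: pivot=2 at index 2 -> [-5, -4, 2, 5, 16, 32, 17]
Partition 3: pivot=17 at index 5 -> [-5, -4, 2, 5, 16, 17, 32]
Partition 4: pivot=16 at index 4 -> [-5, -4, 2, 5, 16, 17, 32]


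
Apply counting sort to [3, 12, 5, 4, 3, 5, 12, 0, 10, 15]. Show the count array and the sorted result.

Count array: [1, 0, 0, 2, 1, 2, 0, 0, 0, 0, 1, 0, 2, 0, 0, 1]
(count[i] = number of elements equal to i)
Cumulative count: [1, 1, 1, 3, 4, 6, 6, 6, 6, 6, 7, 7, 9, 9, 9, 10]
Sorted: [0, 3, 3, 4, 5, 5, 10, 12, 12, 15]


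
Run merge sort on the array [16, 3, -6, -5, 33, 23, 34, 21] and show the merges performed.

Divide and conquer:
  Merge [16] + [3] -> [3, 16]
  Merge [-6] + [-5] -> [-6, -5]
  Merge [3, 16] + [-6, -5] -> [-6, -5, 3, 16]
  Merge [33] + [23] -> [23, 33]
  Merge [34] + [21] -> [21, 34]
  Merge [23, 33] + [21, 34] -> [21, 23, 33, 34]
  Merge [-6, -5, 3, 16] + [21, 23, 33, 34] -> [-6, -5, 3, 16, 21, 23, 33, 34]


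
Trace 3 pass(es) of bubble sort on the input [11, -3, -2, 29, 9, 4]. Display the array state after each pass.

After pass 1: [-3, -2, 11, 9, 4, 29] (4 swaps)
After pass 2: [-3, -2, 9, 4, 11, 29] (2 swaps)
After pass 3: [-3, -2, 4, 9, 11, 29] (1 swaps)
Total swaps: 7


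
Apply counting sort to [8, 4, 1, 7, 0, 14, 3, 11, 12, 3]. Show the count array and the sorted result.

Count array: [1, 1, 0, 2, 1, 0, 0, 1, 1, 0, 0, 1, 1, 0, 1]
(count[i] = number of elements equal to i)
Cumulative count: [1, 2, 2, 4, 5, 5, 5, 6, 7, 7, 7, 8, 9, 9, 10]
Sorted: [0, 1, 3, 3, 4, 7, 8, 11, 12, 14]


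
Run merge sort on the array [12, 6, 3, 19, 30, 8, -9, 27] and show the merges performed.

Divide and conquer:
  Merge [12] + [6] -> [6, 12]
  Merge [3] + [19] -> [3, 19]
  Merge [6, 12] + [3, 19] -> [3, 6, 12, 19]
  Merge [30] + [8] -> [8, 30]
  Merge [-9] + [27] -> [-9, 27]
  Merge [8, 30] + [-9, 27] -> [-9, 8, 27, 30]
  Merge [3, 6, 12, 19] + [-9, 8, 27, 30] -> [-9, 3, 6, 8, 12, 19, 27, 30]


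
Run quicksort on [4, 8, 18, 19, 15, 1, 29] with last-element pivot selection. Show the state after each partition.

Partition 1: pivot=29 at index 6 -> [4, 8, 18, 19, 15, 1, 29]
Partition 2: pivot=1 at index 0 -> [1, 8, 18, 19, 15, 4, 29]
Partition 3: pivot=4 at index 1 -> [1, 4, 18, 19, 15, 8, 29]
Partition 4: pivot=8 at index 2 -> [1, 4, 8, 19, 15, 18, 29]
Partition 5: pivot=18 at index 4 -> [1, 4, 8, 15, 18, 19, 29]


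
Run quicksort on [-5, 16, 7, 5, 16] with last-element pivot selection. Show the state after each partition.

Partition 1: pivot=16 at index 4 -> [-5, 16, 7, 5, 16]
Partition 2: pivot=5 at index 1 -> [-5, 5, 7, 16, 16]
Partition 3: pivot=16 at index 3 -> [-5, 5, 7, 16, 16]


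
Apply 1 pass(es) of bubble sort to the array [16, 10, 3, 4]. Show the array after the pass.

After pass 1: [10, 3, 4, 16] (3 swaps)
Total swaps: 3


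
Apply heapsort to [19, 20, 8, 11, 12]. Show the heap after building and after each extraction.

Build heap: [20, 19, 8, 11, 12]
Extract 20: [19, 12, 8, 11, 20]
Extract 19: [12, 11, 8, 19, 20]
Extract 12: [11, 8, 12, 19, 20]
Extract 11: [8, 11, 12, 19, 20]


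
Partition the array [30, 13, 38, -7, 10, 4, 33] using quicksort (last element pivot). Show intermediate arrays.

Partition 1: pivot=33 at index 5 -> [30, 13, -7, 10, 4, 33, 38]
Partition 2: pivot=4 at index 1 -> [-7, 4, 30, 10, 13, 33, 38]
Partition 3: pivot=13 at index 3 -> [-7, 4, 10, 13, 30, 33, 38]


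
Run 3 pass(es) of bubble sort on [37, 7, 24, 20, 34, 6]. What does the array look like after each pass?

After pass 1: [7, 24, 20, 34, 6, 37] (5 swaps)
After pass 2: [7, 20, 24, 6, 34, 37] (2 swaps)
After pass 3: [7, 20, 6, 24, 34, 37] (1 swaps)
Total swaps: 8


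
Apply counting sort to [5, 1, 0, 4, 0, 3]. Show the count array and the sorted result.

Count array: [2, 1, 0, 1, 1, 1]
(count[i] = number of elements equal to i)
Cumulative count: [2, 3, 3, 4, 5, 6]
Sorted: [0, 0, 1, 3, 4, 5]


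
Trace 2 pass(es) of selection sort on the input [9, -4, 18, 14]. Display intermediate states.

Pass 1: Select minimum -4 at index 1, swap -> [-4, 9, 18, 14]
Pass 2: Select minimum 9 at index 1, swap -> [-4, 9, 18, 14]


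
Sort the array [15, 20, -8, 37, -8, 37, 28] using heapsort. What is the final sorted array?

Build heap: [37, 20, 37, 15, -8, -8, 28]
Extract 37: [37, 20, 28, 15, -8, -8, 37]
Extract 37: [28, 20, -8, 15, -8, 37, 37]
Extract 28: [20, 15, -8, -8, 28, 37, 37]
Extract 20: [15, -8, -8, 20, 28, 37, 37]
Extract 15: [-8, -8, 15, 20, 28, 37, 37]
Extract -8: [-8, -8, 15, 20, 28, 37, 37]


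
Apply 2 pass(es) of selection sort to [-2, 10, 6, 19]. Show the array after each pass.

Pass 1: Select minimum -2 at index 0, swap -> [-2, 10, 6, 19]
Pass 2: Select minimum 6 at index 2, swap -> [-2, 6, 10, 19]


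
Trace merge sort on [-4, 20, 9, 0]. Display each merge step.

Divide and conquer:
  Merge [-4] + [20] -> [-4, 20]
  Merge [9] + [0] -> [0, 9]
  Merge [-4, 20] + [0, 9] -> [-4, 0, 9, 20]


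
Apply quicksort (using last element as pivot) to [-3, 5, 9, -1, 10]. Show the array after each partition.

Partition 1: pivot=10 at index 4 -> [-3, 5, 9, -1, 10]
Partition 2: pivot=-1 at index 1 -> [-3, -1, 9, 5, 10]
Partition 3: pivot=5 at index 2 -> [-3, -1, 5, 9, 10]


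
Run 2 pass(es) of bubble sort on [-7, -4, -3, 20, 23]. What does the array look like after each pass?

After pass 1: [-7, -4, -3, 20, 23] (0 swaps)
After pass 2: [-7, -4, -3, 20, 23] (0 swaps)
Total swaps: 0


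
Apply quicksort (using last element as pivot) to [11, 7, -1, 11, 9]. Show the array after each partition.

Partition 1: pivot=9 at index 2 -> [7, -1, 9, 11, 11]
Partition 2: pivot=-1 at index 0 -> [-1, 7, 9, 11, 11]
Partition 3: pivot=11 at index 4 -> [-1, 7, 9, 11, 11]


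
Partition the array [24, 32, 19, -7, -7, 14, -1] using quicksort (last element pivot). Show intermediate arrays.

Partition 1: pivot=-1 at index 2 -> [-7, -7, -1, 24, 32, 14, 19]
Partition 2: pivot=-7 at index 1 -> [-7, -7, -1, 24, 32, 14, 19]
Partition 3: pivot=19 at index 4 -> [-7, -7, -1, 14, 19, 24, 32]
Partition 4: pivot=32 at index 6 -> [-7, -7, -1, 14, 19, 24, 32]


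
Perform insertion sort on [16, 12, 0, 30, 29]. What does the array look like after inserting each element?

First element 16 is already 'sorted'
Insert 12: shifted 1 elements -> [12, 16, 0, 30, 29]
Insert 0: shifted 2 elements -> [0, 12, 16, 30, 29]
Insert 30: shifted 0 elements -> [0, 12, 16, 30, 29]
Insert 29: shifted 1 elements -> [0, 12, 16, 29, 30]


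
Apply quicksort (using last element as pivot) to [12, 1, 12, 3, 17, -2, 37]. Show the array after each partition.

Partition 1: pivot=37 at index 6 -> [12, 1, 12, 3, 17, -2, 37]
Partition 2: pivot=-2 at index 0 -> [-2, 1, 12, 3, 17, 12, 37]
Partition 3: pivot=12 at index 4 -> [-2, 1, 12, 3, 12, 17, 37]
Partition 4: pivot=3 at index 2 -> [-2, 1, 3, 12, 12, 17, 37]


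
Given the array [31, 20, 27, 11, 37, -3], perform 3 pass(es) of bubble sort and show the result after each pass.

After pass 1: [20, 27, 11, 31, -3, 37] (4 swaps)
After pass 2: [20, 11, 27, -3, 31, 37] (2 swaps)
After pass 3: [11, 20, -3, 27, 31, 37] (2 swaps)
Total swaps: 8


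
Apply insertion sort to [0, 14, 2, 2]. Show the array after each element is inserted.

First element 0 is already 'sorted'
Insert 14: shifted 0 elements -> [0, 14, 2, 2]
Insert 2: shifted 1 elements -> [0, 2, 14, 2]
Insert 2: shifted 1 elements -> [0, 2, 2, 14]


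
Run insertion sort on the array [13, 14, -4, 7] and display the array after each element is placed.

First element 13 is already 'sorted'
Insert 14: shifted 0 elements -> [13, 14, -4, 7]
Insert -4: shifted 2 elements -> [-4, 13, 14, 7]
Insert 7: shifted 2 elements -> [-4, 7, 13, 14]


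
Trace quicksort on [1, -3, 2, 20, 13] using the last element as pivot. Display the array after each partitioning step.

Partition 1: pivot=13 at index 3 -> [1, -3, 2, 13, 20]
Partition 2: pivot=2 at index 2 -> [1, -3, 2, 13, 20]
Partition 3: pivot=-3 at index 0 -> [-3, 1, 2, 13, 20]


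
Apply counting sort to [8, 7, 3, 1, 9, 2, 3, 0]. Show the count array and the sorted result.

Count array: [1, 1, 1, 2, 0, 0, 0, 1, 1, 1]
(count[i] = number of elements equal to i)
Cumulative count: [1, 2, 3, 5, 5, 5, 5, 6, 7, 8]
Sorted: [0, 1, 2, 3, 3, 7, 8, 9]


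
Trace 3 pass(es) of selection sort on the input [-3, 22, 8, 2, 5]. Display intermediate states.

Pass 1: Select minimum -3 at index 0, swap -> [-3, 22, 8, 2, 5]
Pass 2: Select minimum 2 at index 3, swap -> [-3, 2, 8, 22, 5]
Pass 3: Select minimum 5 at index 4, swap -> [-3, 2, 5, 22, 8]


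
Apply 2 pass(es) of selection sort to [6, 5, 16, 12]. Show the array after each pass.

Pass 1: Select minimum 5 at index 1, swap -> [5, 6, 16, 12]
Pass 2: Select minimum 6 at index 1, swap -> [5, 6, 16, 12]


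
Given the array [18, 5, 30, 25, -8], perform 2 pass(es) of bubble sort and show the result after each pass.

After pass 1: [5, 18, 25, -8, 30] (3 swaps)
After pass 2: [5, 18, -8, 25, 30] (1 swaps)
Total swaps: 4


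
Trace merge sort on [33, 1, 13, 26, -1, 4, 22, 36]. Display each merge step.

Divide and conquer:
  Merge [33] + [1] -> [1, 33]
  Merge [13] + [26] -> [13, 26]
  Merge [1, 33] + [13, 26] -> [1, 13, 26, 33]
  Merge [-1] + [4] -> [-1, 4]
  Merge [22] + [36] -> [22, 36]
  Merge [-1, 4] + [22, 36] -> [-1, 4, 22, 36]
  Merge [1, 13, 26, 33] + [-1, 4, 22, 36] -> [-1, 1, 4, 13, 22, 26, 33, 36]


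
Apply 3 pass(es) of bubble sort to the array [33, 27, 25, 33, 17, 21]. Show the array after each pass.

After pass 1: [27, 25, 33, 17, 21, 33] (4 swaps)
After pass 2: [25, 27, 17, 21, 33, 33] (3 swaps)
After pass 3: [25, 17, 21, 27, 33, 33] (2 swaps)
Total swaps: 9


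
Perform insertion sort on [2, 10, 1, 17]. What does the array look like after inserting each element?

First element 2 is already 'sorted'
Insert 10: shifted 0 elements -> [2, 10, 1, 17]
Insert 1: shifted 2 elements -> [1, 2, 10, 17]
Insert 17: shifted 0 elements -> [1, 2, 10, 17]


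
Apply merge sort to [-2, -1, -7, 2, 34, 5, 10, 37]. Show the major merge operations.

Divide and conquer:
  Merge [-2] + [-1] -> [-2, -1]
  Merge [-7] + [2] -> [-7, 2]
  Merge [-2, -1] + [-7, 2] -> [-7, -2, -1, 2]
  Merge [34] + [5] -> [5, 34]
  Merge [10] + [37] -> [10, 37]
  Merge [5, 34] + [10, 37] -> [5, 10, 34, 37]
  Merge [-7, -2, -1, 2] + [5, 10, 34, 37] -> [-7, -2, -1, 2, 5, 10, 34, 37]


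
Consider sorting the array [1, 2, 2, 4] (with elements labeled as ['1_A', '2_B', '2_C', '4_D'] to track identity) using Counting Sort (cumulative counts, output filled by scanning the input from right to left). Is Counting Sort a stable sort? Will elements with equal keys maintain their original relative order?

Trace Counting Sort on the labeled array (the key is the number; the letter only tracks identity):
  Counts for values 0..4: [0, 1, 2, 0, 1]
  Cumulative counts: [0, 1, 3, 3, 4]
  Scan right to left: place 4_D at output index 3
  Scan right to left: place 2_C at output index 2
  Scan right to left: place 2_B at output index 1
  Scan right to left: place 1_A at output index 0
  Output: [1_A, 2_B, 2_C, 4_D]
Equal keys:
  value 2: originally 2_B, 2_C; after sorting 2_B, 2_C -> order preserved
All equal keys kept their original relative order. Counting Sort is stable: scanning the input right to left with decreasing cumulative counts places later duplicates at later output positions.
Answer: Stable


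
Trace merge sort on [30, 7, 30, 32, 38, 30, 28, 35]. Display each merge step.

Divide and conquer:
  Merge [30] + [7] -> [7, 30]
  Merge [30] + [32] -> [30, 32]
  Merge [7, 30] + [30, 32] -> [7, 30, 30, 32]
  Merge [38] + [30] -> [30, 38]
  Merge [28] + [35] -> [28, 35]
  Merge [30, 38] + [28, 35] -> [28, 30, 35, 38]
  Merge [7, 30, 30, 32] + [28, 30, 35, 38] -> [7, 28, 30, 30, 30, 32, 35, 38]


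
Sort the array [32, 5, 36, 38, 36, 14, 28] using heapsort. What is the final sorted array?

Build heap: [38, 36, 36, 5, 32, 14, 28]
Extract 38: [36, 32, 36, 5, 28, 14, 38]
Extract 36: [36, 32, 14, 5, 28, 36, 38]
Extract 36: [32, 28, 14, 5, 36, 36, 38]
Extract 32: [28, 5, 14, 32, 36, 36, 38]
Extract 28: [14, 5, 28, 32, 36, 36, 38]
Extract 14: [5, 14, 28, 32, 36, 36, 38]


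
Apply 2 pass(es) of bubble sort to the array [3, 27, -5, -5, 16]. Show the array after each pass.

After pass 1: [3, -5, -5, 16, 27] (3 swaps)
After pass 2: [-5, -5, 3, 16, 27] (2 swaps)
Total swaps: 5


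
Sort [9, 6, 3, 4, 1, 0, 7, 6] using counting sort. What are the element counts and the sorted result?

Count array: [1, 1, 0, 1, 1, 0, 2, 1, 0, 1]
(count[i] = number of elements equal to i)
Cumulative count: [1, 2, 2, 3, 4, 4, 6, 7, 7, 8]
Sorted: [0, 1, 3, 4, 6, 6, 7, 9]


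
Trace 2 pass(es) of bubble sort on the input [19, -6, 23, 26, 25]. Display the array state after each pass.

After pass 1: [-6, 19, 23, 25, 26] (2 swaps)
After pass 2: [-6, 19, 23, 25, 26] (0 swaps)
Total swaps: 2


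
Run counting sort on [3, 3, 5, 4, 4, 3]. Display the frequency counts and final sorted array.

Count array: [0, 0, 0, 3, 2, 1]
(count[i] = number of elements equal to i)
Cumulative count: [0, 0, 0, 3, 5, 6]
Sorted: [3, 3, 3, 4, 4, 5]


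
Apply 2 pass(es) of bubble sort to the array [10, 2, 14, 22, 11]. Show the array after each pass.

After pass 1: [2, 10, 14, 11, 22] (2 swaps)
After pass 2: [2, 10, 11, 14, 22] (1 swaps)
Total swaps: 3


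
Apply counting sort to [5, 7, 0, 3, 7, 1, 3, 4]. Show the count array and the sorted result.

Count array: [1, 1, 0, 2, 1, 1, 0, 2]
(count[i] = number of elements equal to i)
Cumulative count: [1, 2, 2, 4, 5, 6, 6, 8]
Sorted: [0, 1, 3, 3, 4, 5, 7, 7]


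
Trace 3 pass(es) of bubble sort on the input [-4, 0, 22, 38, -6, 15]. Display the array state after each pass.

After pass 1: [-4, 0, 22, -6, 15, 38] (2 swaps)
After pass 2: [-4, 0, -6, 15, 22, 38] (2 swaps)
After pass 3: [-4, -6, 0, 15, 22, 38] (1 swaps)
Total swaps: 5


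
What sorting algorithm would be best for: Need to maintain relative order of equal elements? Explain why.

Best choice: Merge sort or Insertion sort
Reason: Both are stable; quicksort and heapsort are not stable


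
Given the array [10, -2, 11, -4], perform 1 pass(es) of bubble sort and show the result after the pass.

After pass 1: [-2, 10, -4, 11] (2 swaps)
Total swaps: 2


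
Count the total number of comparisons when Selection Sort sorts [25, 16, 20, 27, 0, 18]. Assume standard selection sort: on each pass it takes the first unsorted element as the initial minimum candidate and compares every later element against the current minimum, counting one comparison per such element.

Pass 1: scan indices 1..5 for the minimum = 5 comparison(s); min is 0, place at index 0 -> [0, 16, 20, 27, 25, 18]
Pass 2: scan indices 2..5 for the minimum = 4 comparison(s); min is 16, place at index 1 -> [0, 16, 20, 27, 25, 18]
Pass 3: scan indices 3..5 for the minimum = 3 comparison(s); min is 18, place at index 2 -> [0, 16, 18, 27, 25, 20]
Pass 4: scan indices 4..5 for the minimum = 2 comparison(s); min is 20, place at index 3 -> [0, 16, 18, 20, 25, 27]
Pass 5: scan indices 5..5 for the minimum = 1 comparison(s); min is 25, place at index 4 -> [0, 16, 18, 20, 25, 27]
Selection sort always scans the whole unsorted suffix, so the count is (n-1) + (n-2) + ... + 1 = n(n-1)/2 = 6*5/2 = 15 regardless of the input order.
Total comparisons: 5 + 4 + 3 + 2 + 1 = 15


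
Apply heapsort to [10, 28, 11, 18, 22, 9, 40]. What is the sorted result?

Build heap: [40, 28, 11, 18, 22, 9, 10]
Extract 40: [28, 22, 11, 18, 10, 9, 40]
Extract 28: [22, 18, 11, 9, 10, 28, 40]
Extract 22: [18, 10, 11, 9, 22, 28, 40]
Extract 18: [11, 10, 9, 18, 22, 28, 40]
Extract 11: [10, 9, 11, 18, 22, 28, 40]
Extract 10: [9, 10, 11, 18, 22, 28, 40]


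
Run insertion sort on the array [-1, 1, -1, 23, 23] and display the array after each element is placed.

First element -1 is already 'sorted'
Insert 1: shifted 0 elements -> [-1, 1, -1, 23, 23]
Insert -1: shifted 1 elements -> [-1, -1, 1, 23, 23]
Insert 23: shifted 0 elements -> [-1, -1, 1, 23, 23]
Insert 23: shifted 0 elements -> [-1, -1, 1, 23, 23]


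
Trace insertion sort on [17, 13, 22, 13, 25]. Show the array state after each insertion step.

First element 17 is already 'sorted'
Insert 13: shifted 1 elements -> [13, 17, 22, 13, 25]
Insert 22: shifted 0 elements -> [13, 17, 22, 13, 25]
Insert 13: shifted 2 elements -> [13, 13, 17, 22, 25]
Insert 25: shifted 0 elements -> [13, 13, 17, 22, 25]


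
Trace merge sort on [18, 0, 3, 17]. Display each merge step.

Divide and conquer:
  Merge [18] + [0] -> [0, 18]
  Merge [3] + [17] -> [3, 17]
  Merge [0, 18] + [3, 17] -> [0, 3, 17, 18]


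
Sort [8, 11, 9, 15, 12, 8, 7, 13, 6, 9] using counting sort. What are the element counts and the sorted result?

Count array: [0, 0, 0, 0, 0, 0, 1, 1, 2, 2, 0, 1, 1, 1, 0, 1]
(count[i] = number of elements equal to i)
Cumulative count: [0, 0, 0, 0, 0, 0, 1, 2, 4, 6, 6, 7, 8, 9, 9, 10]
Sorted: [6, 7, 8, 8, 9, 9, 11, 12, 13, 15]


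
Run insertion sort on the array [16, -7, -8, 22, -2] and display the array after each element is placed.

First element 16 is already 'sorted'
Insert -7: shifted 1 elements -> [-7, 16, -8, 22, -2]
Insert -8: shifted 2 elements -> [-8, -7, 16, 22, -2]
Insert 22: shifted 0 elements -> [-8, -7, 16, 22, -2]
Insert -2: shifted 2 elements -> [-8, -7, -2, 16, 22]


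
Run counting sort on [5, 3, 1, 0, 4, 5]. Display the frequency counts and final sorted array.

Count array: [1, 1, 0, 1, 1, 2]
(count[i] = number of elements equal to i)
Cumulative count: [1, 2, 2, 3, 4, 6]
Sorted: [0, 1, 3, 4, 5, 5]


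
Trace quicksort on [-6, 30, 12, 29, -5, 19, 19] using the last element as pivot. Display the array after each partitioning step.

Partition 1: pivot=19 at index 4 -> [-6, 12, -5, 19, 19, 29, 30]
Partition 2: pivot=19 at index 3 -> [-6, 12, -5, 19, 19, 29, 30]
Partition 3: pivot=-5 at index 1 -> [-6, -5, 12, 19, 19, 29, 30]
Partition 4: pivot=30 at index 6 -> [-6, -5, 12, 19, 19, 29, 30]


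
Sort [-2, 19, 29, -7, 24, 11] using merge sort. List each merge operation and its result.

Divide and conquer:
  Merge [19] + [29] -> [19, 29]
  Merge [-2] + [19, 29] -> [-2, 19, 29]
  Merge [24] + [11] -> [11, 24]
  Merge [-7] + [11, 24] -> [-7, 11, 24]
  Merge [-2, 19, 29] + [-7, 11, 24] -> [-7, -2, 11, 19, 24, 29]


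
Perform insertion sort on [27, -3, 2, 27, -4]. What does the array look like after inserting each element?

First element 27 is already 'sorted'
Insert -3: shifted 1 elements -> [-3, 27, 2, 27, -4]
Insert 2: shifted 1 elements -> [-3, 2, 27, 27, -4]
Insert 27: shifted 0 elements -> [-3, 2, 27, 27, -4]
Insert -4: shifted 4 elements -> [-4, -3, 2, 27, 27]


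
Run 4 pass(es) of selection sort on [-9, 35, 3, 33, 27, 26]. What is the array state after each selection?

Pass 1: Select minimum -9 at index 0, swap -> [-9, 35, 3, 33, 27, 26]
Pass 2: Select minimum 3 at index 2, swap -> [-9, 3, 35, 33, 27, 26]
Pass 3: Select minimum 26 at index 5, swap -> [-9, 3, 26, 33, 27, 35]
Pass 4: Select minimum 27 at index 4, swap -> [-9, 3, 26, 27, 33, 35]


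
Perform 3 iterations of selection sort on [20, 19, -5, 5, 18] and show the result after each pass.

Pass 1: Select minimum -5 at index 2, swap -> [-5, 19, 20, 5, 18]
Pass 2: Select minimum 5 at index 3, swap -> [-5, 5, 20, 19, 18]
Pass 3: Select minimum 18 at index 4, swap -> [-5, 5, 18, 19, 20]


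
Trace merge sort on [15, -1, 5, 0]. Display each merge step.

Divide and conquer:
  Merge [15] + [-1] -> [-1, 15]
  Merge [5] + [0] -> [0, 5]
  Merge [-1, 15] + [0, 5] -> [-1, 0, 5, 15]


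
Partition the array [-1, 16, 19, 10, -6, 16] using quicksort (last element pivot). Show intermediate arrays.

Partition 1: pivot=16 at index 4 -> [-1, 16, 10, -6, 16, 19]
Partition 2: pivot=-6 at index 0 -> [-6, 16, 10, -1, 16, 19]
Partition 3: pivot=-1 at index 1 -> [-6, -1, 10, 16, 16, 19]
Partition 4: pivot=16 at index 3 -> [-6, -1, 10, 16, 16, 19]


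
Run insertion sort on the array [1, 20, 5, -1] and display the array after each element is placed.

First element 1 is already 'sorted'
Insert 20: shifted 0 elements -> [1, 20, 5, -1]
Insert 5: shifted 1 elements -> [1, 5, 20, -1]
Insert -1: shifted 3 elements -> [-1, 1, 5, 20]


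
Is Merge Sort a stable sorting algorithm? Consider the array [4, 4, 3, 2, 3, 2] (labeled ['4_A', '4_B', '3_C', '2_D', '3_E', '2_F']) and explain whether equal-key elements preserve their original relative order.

Trace Merge Sort on the labeled array (the key is the number; the letter only tracks identity):
  Merge [4_B] + [3_C] -> [3_C, 4_B]
  Merge [4_A] + [3_C, 4_B] -> [3_C, 4_A, 4_B]
  Merge [3_E] + [2_F] -> [2_F, 3_E]
  Merge [2_D] + [2_F, 3_E] -> [2_D, 2_F, 3_E]
  Merge [3_C, 4_A, 4_B] + [2_D, 2_F, 3_E] -> [2_D, 2_F, 3_C, 3_E, 4_A, 4_B]
Final order: [2_D, 2_F, 3_C, 3_E, 4_A, 4_B]
Equal keys:
  value 2: originally 2_D, 2_F; after sorting 2_D, 2_F -> order preserved
  value 3: originally 3_C, 3_E; after sorting 3_C, 3_E -> order preserved
  value 4: originally 4_A, 4_B; after sorting 4_A, 4_B -> order preserved
All equal keys kept their original relative order. Merge Sort is stable: when the heads of the two halves are equal the merge takes from the left half first.
Answer: Stable


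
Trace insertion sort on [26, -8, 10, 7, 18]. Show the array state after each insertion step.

First element 26 is already 'sorted'
Insert -8: shifted 1 elements -> [-8, 26, 10, 7, 18]
Insert 10: shifted 1 elements -> [-8, 10, 26, 7, 18]
Insert 7: shifted 2 elements -> [-8, 7, 10, 26, 18]
Insert 18: shifted 1 elements -> [-8, 7, 10, 18, 26]


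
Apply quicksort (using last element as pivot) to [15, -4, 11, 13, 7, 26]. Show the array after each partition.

Partition 1: pivot=26 at index 5 -> [15, -4, 11, 13, 7, 26]
Partition 2: pivot=7 at index 1 -> [-4, 7, 11, 13, 15, 26]
Partition 3: pivot=15 at index 4 -> [-4, 7, 11, 13, 15, 26]
Partition 4: pivot=13 at index 3 -> [-4, 7, 11, 13, 15, 26]


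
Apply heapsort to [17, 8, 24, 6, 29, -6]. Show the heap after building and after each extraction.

Build heap: [29, 17, 24, 6, 8, -6]
Extract 29: [24, 17, -6, 6, 8, 29]
Extract 24: [17, 8, -6, 6, 24, 29]
Extract 17: [8, 6, -6, 17, 24, 29]
Extract 8: [6, -6, 8, 17, 24, 29]
Extract 6: [-6, 6, 8, 17, 24, 29]


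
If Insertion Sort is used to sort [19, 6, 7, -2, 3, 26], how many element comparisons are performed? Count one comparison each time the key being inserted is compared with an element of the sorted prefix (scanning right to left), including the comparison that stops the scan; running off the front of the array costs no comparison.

Insert 6: 19 > 6 (shift), reached front = 1 comparison(s) -> [6, 19, 7, -2, 3, 26]
Insert 7: 19 > 7 (shift), 6 <= 7 (stop) = 2 comparison(s) -> [6, 7, 19, -2, 3, 26]
Insert -2: 19 > -2 (shift), 7 > -2 (shift), 6 > -2 (shift), reached front = 3 comparison(s) -> [-2, 6, 7, 19, 3, 26]
Insert 3: 19 > 3 (shift), 7 > 3 (shift), 6 > 3 (shift), -2 <= 3 (stop) = 4 comparison(s) -> [-2, 3, 6, 7, 19, 26]
Insert 26: 19 <= 26 (stop) = 1 comparison(s) -> [-2, 3, 6, 7, 19, 26]
Total comparisons: 1 + 2 + 3 + 4 + 1 = 11


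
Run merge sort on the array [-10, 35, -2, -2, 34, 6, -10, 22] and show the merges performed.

Divide and conquer:
  Merge [-10] + [35] -> [-10, 35]
  Merge [-2] + [-2] -> [-2, -2]
  Merge [-10, 35] + [-2, -2] -> [-10, -2, -2, 35]
  Merge [34] + [6] -> [6, 34]
  Merge [-10] + [22] -> [-10, 22]
  Merge [6, 34] + [-10, 22] -> [-10, 6, 22, 34]
  Merge [-10, -2, -2, 35] + [-10, 6, 22, 34] -> [-10, -10, -2, -2, 6, 22, 34, 35]


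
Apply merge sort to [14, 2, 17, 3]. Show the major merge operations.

Divide and conquer:
  Merge [14] + [2] -> [2, 14]
  Merge [17] + [3] -> [3, 17]
  Merge [2, 14] + [3, 17] -> [2, 3, 14, 17]


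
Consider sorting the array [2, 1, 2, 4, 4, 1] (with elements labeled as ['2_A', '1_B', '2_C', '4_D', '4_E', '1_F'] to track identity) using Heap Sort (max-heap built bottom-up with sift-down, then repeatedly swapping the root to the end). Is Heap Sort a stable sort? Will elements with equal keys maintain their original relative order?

Trace Heap Sort on the labeled array (the key is the number; the letter only tracks identity):
  Build max-heap: [4_D, 4_E, 2_C, 1_B, 2_A, 1_F]
  Swap root 4_D to index 5, re-heapify first 5 -> [4_E, 2_A, 2_C, 1_B, 1_F, 4_D]
  Swap root 4_E to index 4, re-heapify first 4 -> [2_A, 1_F, 2_C, 1_B, 4_E, 4_D]
  Swap root 2_A to index 3, re-heapify first 3 -> [2_C, 1_F, 1_B, 2_A, 4_E, 4_D]
  Swap root 2_C to index 2, re-heapify first 2 -> [1_B, 1_F, 2_C, 2_A, 4_E, 4_D]
  Swap root 1_B to index 1, re-heapify first 1 -> [1_F, 1_B, 2_C, 2_A, 4_E, 4_D]
Final order: [1_F, 1_B, 2_C, 2_A, 4_E, 4_D]
Equal keys:
  value 1: originally 1_B, 1_F; after sorting 1_F, 1_B -> order changed
  value 2: originally 2_A, 2_C; after sorting 2_C, 2_A -> order changed
  value 4: originally 4_D, 4_E; after sorting 4_E, 4_D -> order changed
Equal keys were reordered, so Heap Sort is not stable: heap construction and root-to-end swaps move elements without regard to the original order of equal keys. (One such input is enough; an unstable sort may happen to preserve order on other inputs, but it gives no guarantee.)
Answer: Not stable


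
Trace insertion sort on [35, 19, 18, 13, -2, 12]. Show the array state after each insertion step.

First element 35 is already 'sorted'
Insert 19: shifted 1 elements -> [19, 35, 18, 13, -2, 12]
Insert 18: shifted 2 elements -> [18, 19, 35, 13, -2, 12]
Insert 13: shifted 3 elements -> [13, 18, 19, 35, -2, 12]
Insert -2: shifted 4 elements -> [-2, 13, 18, 19, 35, 12]
Insert 12: shifted 4 elements -> [-2, 12, 13, 18, 19, 35]


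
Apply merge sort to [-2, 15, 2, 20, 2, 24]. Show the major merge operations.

Divide and conquer:
  Merge [15] + [2] -> [2, 15]
  Merge [-2] + [2, 15] -> [-2, 2, 15]
  Merge [2] + [24] -> [2, 24]
  Merge [20] + [2, 24] -> [2, 20, 24]
  Merge [-2, 2, 15] + [2, 20, 24] -> [-2, 2, 2, 15, 20, 24]


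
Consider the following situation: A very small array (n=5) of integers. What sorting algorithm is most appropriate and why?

Best choice: Insertion sort
Reason: For tiny inputs the O(n^2) overhead is negligible and insertion sort has minimal constant factors


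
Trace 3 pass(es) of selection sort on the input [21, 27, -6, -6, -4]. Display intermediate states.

Pass 1: Select minimum -6 at index 2, swap -> [-6, 27, 21, -6, -4]
Pass 2: Select minimum -6 at index 3, swap -> [-6, -6, 21, 27, -4]
Pass 3: Select minimum -4 at index 4, swap -> [-6, -6, -4, 27, 21]


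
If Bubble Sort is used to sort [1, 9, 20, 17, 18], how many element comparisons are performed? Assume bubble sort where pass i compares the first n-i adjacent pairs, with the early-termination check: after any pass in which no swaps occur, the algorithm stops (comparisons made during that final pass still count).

Pass 1: compare adjacent pairs (0,1)..(3,4) = 4 comparison(s), 2 swap(s) -> [1, 9, 17, 18, 20]
Pass 2: compare adjacent pairs (0,1)..(2,3) = 3 comparison(s), 0 swap(s) -> [1, 9, 17, 18, 20]
No swaps in this pass, so bubble sort stops here.
Total comparisons: 4 + 3 = 7


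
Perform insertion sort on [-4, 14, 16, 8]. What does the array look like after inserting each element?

First element -4 is already 'sorted'
Insert 14: shifted 0 elements -> [-4, 14, 16, 8]
Insert 16: shifted 0 elements -> [-4, 14, 16, 8]
Insert 8: shifted 2 elements -> [-4, 8, 14, 16]


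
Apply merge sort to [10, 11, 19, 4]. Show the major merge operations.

Divide and conquer:
  Merge [10] + [11] -> [10, 11]
  Merge [19] + [4] -> [4, 19]
  Merge [10, 11] + [4, 19] -> [4, 10, 11, 19]


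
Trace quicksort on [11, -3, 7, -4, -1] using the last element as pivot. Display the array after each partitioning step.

Partition 1: pivot=-1 at index 2 -> [-3, -4, -1, 11, 7]
Partition 2: pivot=-4 at index 0 -> [-4, -3, -1, 11, 7]
Partition 3: pivot=7 at index 3 -> [-4, -3, -1, 7, 11]


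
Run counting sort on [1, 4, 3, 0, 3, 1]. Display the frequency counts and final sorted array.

Count array: [1, 2, 0, 2, 1]
(count[i] = number of elements equal to i)
Cumulative count: [1, 3, 3, 5, 6]
Sorted: [0, 1, 1, 3, 3, 4]


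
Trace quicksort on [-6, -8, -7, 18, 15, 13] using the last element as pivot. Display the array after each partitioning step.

Partition 1: pivot=13 at index 3 -> [-6, -8, -7, 13, 15, 18]
Partition 2: pivot=-7 at index 1 -> [-8, -7, -6, 13, 15, 18]
Partition 3: pivot=18 at index 5 -> [-8, -7, -6, 13, 15, 18]


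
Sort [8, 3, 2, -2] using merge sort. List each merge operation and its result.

Divide and conquer:
  Merge [8] + [3] -> [3, 8]
  Merge [2] + [-2] -> [-2, 2]
  Merge [3, 8] + [-2, 2] -> [-2, 2, 3, 8]


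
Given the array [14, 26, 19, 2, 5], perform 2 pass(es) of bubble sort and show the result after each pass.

After pass 1: [14, 19, 2, 5, 26] (3 swaps)
After pass 2: [14, 2, 5, 19, 26] (2 swaps)
Total swaps: 5


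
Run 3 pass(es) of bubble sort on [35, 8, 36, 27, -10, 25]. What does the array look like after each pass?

After pass 1: [8, 35, 27, -10, 25, 36] (4 swaps)
After pass 2: [8, 27, -10, 25, 35, 36] (3 swaps)
After pass 3: [8, -10, 25, 27, 35, 36] (2 swaps)
Total swaps: 9


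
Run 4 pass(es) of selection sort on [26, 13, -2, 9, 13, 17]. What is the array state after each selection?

Pass 1: Select minimum -2 at index 2, swap -> [-2, 13, 26, 9, 13, 17]
Pass 2: Select minimum 9 at index 3, swap -> [-2, 9, 26, 13, 13, 17]
Pass 3: Select minimum 13 at index 3, swap -> [-2, 9, 13, 26, 13, 17]
Pass 4: Select minimum 13 at index 4, swap -> [-2, 9, 13, 13, 26, 17]


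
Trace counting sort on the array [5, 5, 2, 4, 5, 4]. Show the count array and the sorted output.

Count array: [0, 0, 1, 0, 2, 3]
(count[i] = number of elements equal to i)
Cumulative count: [0, 0, 1, 1, 3, 6]
Sorted: [2, 4, 4, 5, 5, 5]


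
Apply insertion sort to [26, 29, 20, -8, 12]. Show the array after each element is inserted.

First element 26 is already 'sorted'
Insert 29: shifted 0 elements -> [26, 29, 20, -8, 12]
Insert 20: shifted 2 elements -> [20, 26, 29, -8, 12]
Insert -8: shifted 3 elements -> [-8, 20, 26, 29, 12]
Insert 12: shifted 3 elements -> [-8, 12, 20, 26, 29]


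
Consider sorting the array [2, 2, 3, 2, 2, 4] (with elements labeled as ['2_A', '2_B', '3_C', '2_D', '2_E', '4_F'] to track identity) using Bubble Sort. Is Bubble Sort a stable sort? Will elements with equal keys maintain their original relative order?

Trace Bubble Sort on the labeled array (the key is the number; the letter only tracks identity):
  After pass 1: [2_A, 2_B, 2_D, 2_E, 3_C, 4_F]
  After pass 2: [2_A, 2_B, 2_D, 2_E, 3_C, 4_F] (no swaps, done)
Final order: [2_A, 2_B, 2_D, 2_E, 3_C, 4_F]
Equal keys:
  value 2: originally 2_A, 2_B, 2_D, 2_E; after sorting 2_A, 2_B, 2_D, 2_E -> order preserved
All equal keys kept their original relative order. Bubble Sort is stable: it only swaps adjacent elements when the left one is strictly greater, so equal keys never move past each other.
Answer: Stable


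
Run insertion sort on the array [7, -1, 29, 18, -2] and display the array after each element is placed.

First element 7 is already 'sorted'
Insert -1: shifted 1 elements -> [-1, 7, 29, 18, -2]
Insert 29: shifted 0 elements -> [-1, 7, 29, 18, -2]
Insert 18: shifted 1 elements -> [-1, 7, 18, 29, -2]
Insert -2: shifted 4 elements -> [-2, -1, 7, 18, 29]


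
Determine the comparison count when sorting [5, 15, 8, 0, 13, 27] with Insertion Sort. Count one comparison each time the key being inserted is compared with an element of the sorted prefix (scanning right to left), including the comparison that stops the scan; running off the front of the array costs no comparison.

Insert 15: 5 <= 15 (stop) = 1 comparison(s) -> [5, 15, 8, 0, 13, 27]
Insert 8: 15 > 8 (shift), 5 <= 8 (stop) = 2 comparison(s) -> [5, 8, 15, 0, 13, 27]
Insert 0: 15 > 0 (shift), 8 > 0 (shift), 5 > 0 (shift), reached front = 3 comparison(s) -> [0, 5, 8, 15, 13, 27]
Insert 13: 15 > 13 (shift), 8 <= 13 (stop) = 2 comparison(s) -> [0, 5, 8, 13, 15, 27]
Insert 27: 15 <= 27 (stop) = 1 comparison(s) -> [0, 5, 8, 13, 15, 27]
Total comparisons: 1 + 2 + 3 + 2 + 1 = 9


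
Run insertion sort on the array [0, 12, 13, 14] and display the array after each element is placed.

First element 0 is already 'sorted'
Insert 12: shifted 0 elements -> [0, 12, 13, 14]
Insert 13: shifted 0 elements -> [0, 12, 13, 14]
Insert 14: shifted 0 elements -> [0, 12, 13, 14]


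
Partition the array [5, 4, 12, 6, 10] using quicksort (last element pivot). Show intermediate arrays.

Partition 1: pivot=10 at index 3 -> [5, 4, 6, 10, 12]
Partition 2: pivot=6 at index 2 -> [5, 4, 6, 10, 12]
Partition 3: pivot=4 at index 0 -> [4, 5, 6, 10, 12]


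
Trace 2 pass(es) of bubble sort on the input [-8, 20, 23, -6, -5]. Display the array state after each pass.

After pass 1: [-8, 20, -6, -5, 23] (2 swaps)
After pass 2: [-8, -6, -5, 20, 23] (2 swaps)
Total swaps: 4


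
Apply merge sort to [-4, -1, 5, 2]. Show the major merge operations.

Divide and conquer:
  Merge [-4] + [-1] -> [-4, -1]
  Merge [5] + [2] -> [2, 5]
  Merge [-4, -1] + [2, 5] -> [-4, -1, 2, 5]


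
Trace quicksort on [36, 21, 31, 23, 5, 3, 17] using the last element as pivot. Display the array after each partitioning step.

Partition 1: pivot=17 at index 2 -> [5, 3, 17, 23, 36, 21, 31]
Partition 2: pivot=3 at index 0 -> [3, 5, 17, 23, 36, 21, 31]
Partition 3: pivot=31 at index 5 -> [3, 5, 17, 23, 21, 31, 36]
Partition 4: pivot=21 at index 3 -> [3, 5, 17, 21, 23, 31, 36]


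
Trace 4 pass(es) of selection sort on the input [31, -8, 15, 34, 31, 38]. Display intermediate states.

Pass 1: Select minimum -8 at index 1, swap -> [-8, 31, 15, 34, 31, 38]
Pass 2: Select minimum 15 at index 2, swap -> [-8, 15, 31, 34, 31, 38]
Pass 3: Select minimum 31 at index 2, swap -> [-8, 15, 31, 34, 31, 38]
Pass 4: Select minimum 31 at index 4, swap -> [-8, 15, 31, 31, 34, 38]
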